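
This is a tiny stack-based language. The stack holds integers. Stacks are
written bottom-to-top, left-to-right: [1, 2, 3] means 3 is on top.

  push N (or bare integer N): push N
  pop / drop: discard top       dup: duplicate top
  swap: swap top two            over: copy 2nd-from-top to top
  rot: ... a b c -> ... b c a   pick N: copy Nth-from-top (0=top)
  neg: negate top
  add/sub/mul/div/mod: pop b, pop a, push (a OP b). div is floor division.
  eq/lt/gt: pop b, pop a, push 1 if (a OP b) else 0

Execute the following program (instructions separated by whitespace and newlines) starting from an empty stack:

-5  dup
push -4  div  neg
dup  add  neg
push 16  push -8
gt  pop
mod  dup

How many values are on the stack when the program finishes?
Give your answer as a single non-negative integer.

After 'push -5': stack = [-5] (depth 1)
After 'dup': stack = [-5, -5] (depth 2)
After 'push -4': stack = [-5, -5, -4] (depth 3)
After 'div': stack = [-5, 1] (depth 2)
After 'neg': stack = [-5, -1] (depth 2)
After 'dup': stack = [-5, -1, -1] (depth 3)
After 'add': stack = [-5, -2] (depth 2)
After 'neg': stack = [-5, 2] (depth 2)
After 'push 16': stack = [-5, 2, 16] (depth 3)
After 'push -8': stack = [-5, 2, 16, -8] (depth 4)
After 'gt': stack = [-5, 2, 1] (depth 3)
After 'pop': stack = [-5, 2] (depth 2)
After 'mod': stack = [1] (depth 1)
After 'dup': stack = [1, 1] (depth 2)

Answer: 2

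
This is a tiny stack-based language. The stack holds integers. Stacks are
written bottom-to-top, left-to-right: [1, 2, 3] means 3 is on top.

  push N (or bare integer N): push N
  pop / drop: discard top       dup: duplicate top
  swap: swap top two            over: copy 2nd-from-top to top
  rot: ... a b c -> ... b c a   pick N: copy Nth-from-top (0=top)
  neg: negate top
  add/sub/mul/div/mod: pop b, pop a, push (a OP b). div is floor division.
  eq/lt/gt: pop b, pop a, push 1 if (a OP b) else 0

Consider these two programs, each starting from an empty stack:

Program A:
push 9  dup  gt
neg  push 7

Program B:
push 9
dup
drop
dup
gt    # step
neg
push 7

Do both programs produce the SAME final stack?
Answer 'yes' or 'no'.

Answer: yes

Derivation:
Program A trace:
  After 'push 9': [9]
  After 'dup': [9, 9]
  After 'gt': [0]
  After 'neg': [0]
  After 'push 7': [0, 7]
Program A final stack: [0, 7]

Program B trace:
  After 'push 9': [9]
  After 'dup': [9, 9]
  After 'drop': [9]
  After 'dup': [9, 9]
  After 'gt': [0]
  After 'neg': [0]
  After 'push 7': [0, 7]
Program B final stack: [0, 7]
Same: yes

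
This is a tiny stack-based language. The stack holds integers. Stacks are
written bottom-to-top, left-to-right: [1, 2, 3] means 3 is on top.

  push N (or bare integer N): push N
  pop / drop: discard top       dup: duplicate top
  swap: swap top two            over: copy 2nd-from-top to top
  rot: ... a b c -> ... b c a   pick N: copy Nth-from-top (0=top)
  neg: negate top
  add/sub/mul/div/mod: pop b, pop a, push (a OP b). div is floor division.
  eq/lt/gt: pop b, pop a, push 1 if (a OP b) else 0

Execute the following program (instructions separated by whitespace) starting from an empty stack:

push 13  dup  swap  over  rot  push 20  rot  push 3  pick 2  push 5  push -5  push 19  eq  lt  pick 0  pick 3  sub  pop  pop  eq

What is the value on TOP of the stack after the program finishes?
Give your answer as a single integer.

Answer: 0

Derivation:
After 'push 13': [13]
After 'dup': [13, 13]
After 'swap': [13, 13]
After 'over': [13, 13, 13]
After 'rot': [13, 13, 13]
After 'push 20': [13, 13, 13, 20]
After 'rot': [13, 13, 20, 13]
After 'push 3': [13, 13, 20, 13, 3]
After 'pick 2': [13, 13, 20, 13, 3, 20]
After 'push 5': [13, 13, 20, 13, 3, 20, 5]
After 'push -5': [13, 13, 20, 13, 3, 20, 5, -5]
After 'push 19': [13, 13, 20, 13, 3, 20, 5, -5, 19]
After 'eq': [13, 13, 20, 13, 3, 20, 5, 0]
After 'lt': [13, 13, 20, 13, 3, 20, 0]
After 'pick 0': [13, 13, 20, 13, 3, 20, 0, 0]
After 'pick 3': [13, 13, 20, 13, 3, 20, 0, 0, 3]
After 'sub': [13, 13, 20, 13, 3, 20, 0, -3]
After 'pop': [13, 13, 20, 13, 3, 20, 0]
After 'pop': [13, 13, 20, 13, 3, 20]
After 'eq': [13, 13, 20, 13, 0]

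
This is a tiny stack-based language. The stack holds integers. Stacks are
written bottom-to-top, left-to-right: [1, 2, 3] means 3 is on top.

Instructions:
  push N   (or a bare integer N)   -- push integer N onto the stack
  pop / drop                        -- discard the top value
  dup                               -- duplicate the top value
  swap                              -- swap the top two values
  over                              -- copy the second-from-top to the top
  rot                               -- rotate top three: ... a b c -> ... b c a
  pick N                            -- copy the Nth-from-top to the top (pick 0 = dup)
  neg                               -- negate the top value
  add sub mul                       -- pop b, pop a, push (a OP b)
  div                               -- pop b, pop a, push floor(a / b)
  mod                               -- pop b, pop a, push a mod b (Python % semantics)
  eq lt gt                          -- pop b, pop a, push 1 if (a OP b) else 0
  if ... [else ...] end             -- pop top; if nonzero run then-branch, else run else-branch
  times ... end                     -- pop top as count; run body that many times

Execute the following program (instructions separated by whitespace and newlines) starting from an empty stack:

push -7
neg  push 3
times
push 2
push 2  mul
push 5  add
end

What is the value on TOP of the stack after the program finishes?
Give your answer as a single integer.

After 'push -7': [-7]
After 'neg': [7]
After 'push 3': [7, 3]
After 'times': [7]
After 'push 2': [7, 2]
After 'push 2': [7, 2, 2]
After 'mul': [7, 4]
After 'push 5': [7, 4, 5]
After 'add': [7, 9]
After 'push 2': [7, 9, 2]
After 'push 2': [7, 9, 2, 2]
After 'mul': [7, 9, 4]
After 'push 5': [7, 9, 4, 5]
After 'add': [7, 9, 9]
After 'push 2': [7, 9, 9, 2]
After 'push 2': [7, 9, 9, 2, 2]
After 'mul': [7, 9, 9, 4]
After 'push 5': [7, 9, 9, 4, 5]
After 'add': [7, 9, 9, 9]

Answer: 9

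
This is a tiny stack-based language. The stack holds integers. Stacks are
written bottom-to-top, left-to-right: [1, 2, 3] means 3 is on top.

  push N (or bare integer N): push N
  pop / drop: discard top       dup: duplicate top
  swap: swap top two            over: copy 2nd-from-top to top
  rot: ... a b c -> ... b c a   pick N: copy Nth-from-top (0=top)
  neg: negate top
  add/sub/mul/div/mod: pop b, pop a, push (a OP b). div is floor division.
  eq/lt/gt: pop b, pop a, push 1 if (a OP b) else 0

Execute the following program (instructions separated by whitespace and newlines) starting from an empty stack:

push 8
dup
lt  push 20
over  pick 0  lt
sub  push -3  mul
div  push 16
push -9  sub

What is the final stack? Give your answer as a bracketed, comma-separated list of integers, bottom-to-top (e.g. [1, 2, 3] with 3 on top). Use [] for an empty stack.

Answer: [0, 25]

Derivation:
After 'push 8': [8]
After 'dup': [8, 8]
After 'lt': [0]
After 'push 20': [0, 20]
After 'over': [0, 20, 0]
After 'pick 0': [0, 20, 0, 0]
After 'lt': [0, 20, 0]
After 'sub': [0, 20]
After 'push -3': [0, 20, -3]
After 'mul': [0, -60]
After 'div': [0]
After 'push 16': [0, 16]
After 'push -9': [0, 16, -9]
After 'sub': [0, 25]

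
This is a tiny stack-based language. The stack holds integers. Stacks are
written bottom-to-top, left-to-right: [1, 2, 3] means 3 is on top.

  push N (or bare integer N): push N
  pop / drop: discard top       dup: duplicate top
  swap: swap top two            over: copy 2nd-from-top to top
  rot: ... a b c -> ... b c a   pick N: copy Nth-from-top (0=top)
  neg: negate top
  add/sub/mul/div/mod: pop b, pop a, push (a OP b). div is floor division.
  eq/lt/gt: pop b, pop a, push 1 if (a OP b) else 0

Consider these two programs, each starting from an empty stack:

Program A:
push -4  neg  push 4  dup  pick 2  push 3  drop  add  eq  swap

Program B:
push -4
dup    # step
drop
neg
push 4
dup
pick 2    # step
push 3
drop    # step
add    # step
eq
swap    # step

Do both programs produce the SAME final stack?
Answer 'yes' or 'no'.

Answer: yes

Derivation:
Program A trace:
  After 'push -4': [-4]
  After 'neg': [4]
  After 'push 4': [4, 4]
  After 'dup': [4, 4, 4]
  After 'pick 2': [4, 4, 4, 4]
  After 'push 3': [4, 4, 4, 4, 3]
  After 'drop': [4, 4, 4, 4]
  After 'add': [4, 4, 8]
  After 'eq': [4, 0]
  After 'swap': [0, 4]
Program A final stack: [0, 4]

Program B trace:
  After 'push -4': [-4]
  After 'dup': [-4, -4]
  After 'drop': [-4]
  After 'neg': [4]
  After 'push 4': [4, 4]
  After 'dup': [4, 4, 4]
  After 'pick 2': [4, 4, 4, 4]
  After 'push 3': [4, 4, 4, 4, 3]
  After 'drop': [4, 4, 4, 4]
  After 'add': [4, 4, 8]
  After 'eq': [4, 0]
  After 'swap': [0, 4]
Program B final stack: [0, 4]
Same: yes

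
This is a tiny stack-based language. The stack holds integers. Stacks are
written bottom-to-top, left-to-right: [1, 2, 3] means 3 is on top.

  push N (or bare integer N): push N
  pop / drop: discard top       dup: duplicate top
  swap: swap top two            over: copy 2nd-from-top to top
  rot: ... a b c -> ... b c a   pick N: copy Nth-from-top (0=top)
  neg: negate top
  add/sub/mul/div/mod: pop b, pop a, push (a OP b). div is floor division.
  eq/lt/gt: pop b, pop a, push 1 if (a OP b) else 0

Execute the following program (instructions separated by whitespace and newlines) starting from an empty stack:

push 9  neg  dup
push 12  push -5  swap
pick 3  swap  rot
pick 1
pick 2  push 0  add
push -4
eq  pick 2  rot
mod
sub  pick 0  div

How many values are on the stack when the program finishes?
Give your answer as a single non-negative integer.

After 'push 9': stack = [9] (depth 1)
After 'neg': stack = [-9] (depth 1)
After 'dup': stack = [-9, -9] (depth 2)
After 'push 12': stack = [-9, -9, 12] (depth 3)
After 'push -5': stack = [-9, -9, 12, -5] (depth 4)
After 'swap': stack = [-9, -9, -5, 12] (depth 4)
After 'pick 3': stack = [-9, -9, -5, 12, -9] (depth 5)
After 'swap': stack = [-9, -9, -5, -9, 12] (depth 5)
After 'rot': stack = [-9, -9, -9, 12, -5] (depth 5)
After 'pick 1': stack = [-9, -9, -9, 12, -5, 12] (depth 6)
  ...
After 'push 0': stack = [-9, -9, -9, 12, -5, 12, 12, 0] (depth 8)
After 'add': stack = [-9, -9, -9, 12, -5, 12, 12] (depth 7)
After 'push -4': stack = [-9, -9, -9, 12, -5, 12, 12, -4] (depth 8)
After 'eq': stack = [-9, -9, -9, 12, -5, 12, 0] (depth 7)
After 'pick 2': stack = [-9, -9, -9, 12, -5, 12, 0, -5] (depth 8)
After 'rot': stack = [-9, -9, -9, 12, -5, 0, -5, 12] (depth 8)
After 'mod': stack = [-9, -9, -9, 12, -5, 0, 7] (depth 7)
After 'sub': stack = [-9, -9, -9, 12, -5, -7] (depth 6)
After 'pick 0': stack = [-9, -9, -9, 12, -5, -7, -7] (depth 7)
After 'div': stack = [-9, -9, -9, 12, -5, 1] (depth 6)

Answer: 6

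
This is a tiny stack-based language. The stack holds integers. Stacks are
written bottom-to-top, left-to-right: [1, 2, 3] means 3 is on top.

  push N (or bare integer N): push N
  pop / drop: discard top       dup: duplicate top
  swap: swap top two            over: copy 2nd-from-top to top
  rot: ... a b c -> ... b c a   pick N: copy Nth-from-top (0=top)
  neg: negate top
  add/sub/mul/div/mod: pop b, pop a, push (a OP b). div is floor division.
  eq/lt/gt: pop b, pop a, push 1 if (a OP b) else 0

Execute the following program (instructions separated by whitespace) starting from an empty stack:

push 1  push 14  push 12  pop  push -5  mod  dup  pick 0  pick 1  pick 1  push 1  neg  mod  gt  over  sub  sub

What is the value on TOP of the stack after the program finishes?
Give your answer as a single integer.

After 'push 1': [1]
After 'push 14': [1, 14]
After 'push 12': [1, 14, 12]
After 'pop': [1, 14]
After 'push -5': [1, 14, -5]
After 'mod': [1, -1]
After 'dup': [1, -1, -1]
After 'pick 0': [1, -1, -1, -1]
After 'pick 1': [1, -1, -1, -1, -1]
After 'pick 1': [1, -1, -1, -1, -1, -1]
After 'push 1': [1, -1, -1, -1, -1, -1, 1]
After 'neg': [1, -1, -1, -1, -1, -1, -1]
After 'mod': [1, -1, -1, -1, -1, 0]
After 'gt': [1, -1, -1, -1, 0]
After 'over': [1, -1, -1, -1, 0, -1]
After 'sub': [1, -1, -1, -1, 1]
After 'sub': [1, -1, -1, -2]

Answer: -2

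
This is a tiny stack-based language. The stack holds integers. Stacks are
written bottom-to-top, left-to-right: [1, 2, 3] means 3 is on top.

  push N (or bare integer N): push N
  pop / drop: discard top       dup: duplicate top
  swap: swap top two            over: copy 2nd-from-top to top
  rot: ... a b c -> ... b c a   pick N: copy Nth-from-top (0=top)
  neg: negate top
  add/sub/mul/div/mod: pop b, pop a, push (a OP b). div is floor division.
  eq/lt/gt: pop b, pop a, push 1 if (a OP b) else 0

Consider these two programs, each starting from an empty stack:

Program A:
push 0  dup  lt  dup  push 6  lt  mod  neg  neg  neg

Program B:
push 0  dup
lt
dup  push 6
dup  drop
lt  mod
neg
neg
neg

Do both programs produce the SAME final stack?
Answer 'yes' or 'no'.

Answer: yes

Derivation:
Program A trace:
  After 'push 0': [0]
  After 'dup': [0, 0]
  After 'lt': [0]
  After 'dup': [0, 0]
  After 'push 6': [0, 0, 6]
  After 'lt': [0, 1]
  After 'mod': [0]
  After 'neg': [0]
  After 'neg': [0]
  After 'neg': [0]
Program A final stack: [0]

Program B trace:
  After 'push 0': [0]
  After 'dup': [0, 0]
  After 'lt': [0]
  After 'dup': [0, 0]
  After 'push 6': [0, 0, 6]
  After 'dup': [0, 0, 6, 6]
  After 'drop': [0, 0, 6]
  After 'lt': [0, 1]
  After 'mod': [0]
  After 'neg': [0]
  After 'neg': [0]
  After 'neg': [0]
Program B final stack: [0]
Same: yes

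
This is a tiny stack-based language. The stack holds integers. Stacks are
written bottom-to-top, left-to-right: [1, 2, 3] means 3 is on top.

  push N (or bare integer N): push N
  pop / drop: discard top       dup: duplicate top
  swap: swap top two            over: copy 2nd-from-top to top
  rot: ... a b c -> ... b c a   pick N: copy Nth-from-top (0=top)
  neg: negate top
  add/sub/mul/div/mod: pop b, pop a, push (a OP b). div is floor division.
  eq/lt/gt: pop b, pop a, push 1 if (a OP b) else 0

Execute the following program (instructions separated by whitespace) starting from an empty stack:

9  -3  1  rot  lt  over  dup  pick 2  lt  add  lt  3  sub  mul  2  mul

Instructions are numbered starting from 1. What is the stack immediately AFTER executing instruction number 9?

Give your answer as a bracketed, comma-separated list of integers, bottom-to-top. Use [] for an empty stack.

Answer: [-3, 1, -3, 1]

Derivation:
Step 1 ('9'): [9]
Step 2 ('-3'): [9, -3]
Step 3 ('1'): [9, -3, 1]
Step 4 ('rot'): [-3, 1, 9]
Step 5 ('lt'): [-3, 1]
Step 6 ('over'): [-3, 1, -3]
Step 7 ('dup'): [-3, 1, -3, -3]
Step 8 ('pick 2'): [-3, 1, -3, -3, 1]
Step 9 ('lt'): [-3, 1, -3, 1]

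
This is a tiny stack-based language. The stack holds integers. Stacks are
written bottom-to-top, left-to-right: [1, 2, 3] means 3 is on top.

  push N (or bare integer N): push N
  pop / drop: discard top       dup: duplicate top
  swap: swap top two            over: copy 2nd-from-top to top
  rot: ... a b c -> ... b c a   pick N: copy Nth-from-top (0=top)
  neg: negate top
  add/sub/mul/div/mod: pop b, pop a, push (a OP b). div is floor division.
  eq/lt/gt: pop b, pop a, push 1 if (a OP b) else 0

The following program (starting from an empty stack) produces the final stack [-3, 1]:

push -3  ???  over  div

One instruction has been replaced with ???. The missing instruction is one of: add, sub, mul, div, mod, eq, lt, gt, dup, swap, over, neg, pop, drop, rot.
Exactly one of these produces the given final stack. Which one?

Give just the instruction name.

Stack before ???: [-3]
Stack after ???:  [-3, -3]
The instruction that transforms [-3] -> [-3, -3] is: dup

Answer: dup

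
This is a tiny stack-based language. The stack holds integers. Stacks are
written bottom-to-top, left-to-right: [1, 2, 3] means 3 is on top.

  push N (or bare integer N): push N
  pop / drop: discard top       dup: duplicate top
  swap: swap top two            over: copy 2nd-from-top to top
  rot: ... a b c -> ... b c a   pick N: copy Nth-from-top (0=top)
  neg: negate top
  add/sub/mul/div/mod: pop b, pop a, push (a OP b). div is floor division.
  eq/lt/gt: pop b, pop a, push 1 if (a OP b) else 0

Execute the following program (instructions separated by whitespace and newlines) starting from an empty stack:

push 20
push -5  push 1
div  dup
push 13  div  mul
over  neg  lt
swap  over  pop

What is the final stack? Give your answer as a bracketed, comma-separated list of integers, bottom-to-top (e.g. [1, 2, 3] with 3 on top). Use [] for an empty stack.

Answer: [0, 20]

Derivation:
After 'push 20': [20]
After 'push -5': [20, -5]
After 'push 1': [20, -5, 1]
After 'div': [20, -5]
After 'dup': [20, -5, -5]
After 'push 13': [20, -5, -5, 13]
After 'div': [20, -5, -1]
After 'mul': [20, 5]
After 'over': [20, 5, 20]
After 'neg': [20, 5, -20]
After 'lt': [20, 0]
After 'swap': [0, 20]
After 'over': [0, 20, 0]
After 'pop': [0, 20]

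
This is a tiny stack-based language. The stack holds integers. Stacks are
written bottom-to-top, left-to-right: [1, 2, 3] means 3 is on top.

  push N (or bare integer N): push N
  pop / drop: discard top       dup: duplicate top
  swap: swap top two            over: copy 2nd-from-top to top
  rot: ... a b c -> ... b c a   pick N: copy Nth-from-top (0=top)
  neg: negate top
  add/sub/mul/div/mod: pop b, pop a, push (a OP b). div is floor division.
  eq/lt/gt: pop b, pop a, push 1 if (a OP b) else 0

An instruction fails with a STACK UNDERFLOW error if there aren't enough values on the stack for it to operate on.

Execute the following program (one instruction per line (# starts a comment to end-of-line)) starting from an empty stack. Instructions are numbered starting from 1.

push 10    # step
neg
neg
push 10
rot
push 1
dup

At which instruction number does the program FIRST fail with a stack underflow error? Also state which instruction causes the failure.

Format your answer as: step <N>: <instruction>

Answer: step 5: rot

Derivation:
Step 1 ('push 10'): stack = [10], depth = 1
Step 2 ('neg'): stack = [-10], depth = 1
Step 3 ('neg'): stack = [10], depth = 1
Step 4 ('push 10'): stack = [10, 10], depth = 2
Step 5 ('rot'): needs 3 value(s) but depth is 2 — STACK UNDERFLOW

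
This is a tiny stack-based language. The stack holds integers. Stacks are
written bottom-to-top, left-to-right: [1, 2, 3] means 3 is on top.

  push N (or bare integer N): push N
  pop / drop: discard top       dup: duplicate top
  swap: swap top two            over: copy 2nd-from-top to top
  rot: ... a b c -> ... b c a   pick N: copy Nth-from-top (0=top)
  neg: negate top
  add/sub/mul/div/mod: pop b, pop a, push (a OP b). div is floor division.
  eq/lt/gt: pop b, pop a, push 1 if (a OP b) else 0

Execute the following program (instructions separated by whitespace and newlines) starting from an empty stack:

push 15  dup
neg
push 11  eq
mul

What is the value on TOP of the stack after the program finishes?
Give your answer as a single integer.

Answer: 0

Derivation:
After 'push 15': [15]
After 'dup': [15, 15]
After 'neg': [15, -15]
After 'push 11': [15, -15, 11]
After 'eq': [15, 0]
After 'mul': [0]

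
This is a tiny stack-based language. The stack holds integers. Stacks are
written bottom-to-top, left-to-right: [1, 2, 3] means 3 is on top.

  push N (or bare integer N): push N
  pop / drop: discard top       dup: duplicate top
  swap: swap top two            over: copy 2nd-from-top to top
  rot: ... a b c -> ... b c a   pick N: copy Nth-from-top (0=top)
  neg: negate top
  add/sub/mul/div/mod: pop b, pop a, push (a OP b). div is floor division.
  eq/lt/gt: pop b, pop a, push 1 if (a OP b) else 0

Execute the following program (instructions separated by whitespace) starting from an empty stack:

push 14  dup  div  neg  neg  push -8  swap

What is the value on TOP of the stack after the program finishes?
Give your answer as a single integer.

Answer: 1

Derivation:
After 'push 14': [14]
After 'dup': [14, 14]
After 'div': [1]
After 'neg': [-1]
After 'neg': [1]
After 'push -8': [1, -8]
After 'swap': [-8, 1]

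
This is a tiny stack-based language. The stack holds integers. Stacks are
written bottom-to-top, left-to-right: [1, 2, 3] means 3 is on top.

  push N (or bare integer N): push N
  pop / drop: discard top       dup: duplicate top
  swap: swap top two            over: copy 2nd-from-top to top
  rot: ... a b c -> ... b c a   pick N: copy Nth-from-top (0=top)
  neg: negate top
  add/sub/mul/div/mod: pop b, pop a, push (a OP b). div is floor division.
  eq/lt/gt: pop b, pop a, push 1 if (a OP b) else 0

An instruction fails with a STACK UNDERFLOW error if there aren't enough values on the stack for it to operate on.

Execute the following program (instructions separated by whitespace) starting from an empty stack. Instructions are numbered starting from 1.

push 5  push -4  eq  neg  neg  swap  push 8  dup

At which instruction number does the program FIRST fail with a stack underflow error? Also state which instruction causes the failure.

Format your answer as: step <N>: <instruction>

Step 1 ('push 5'): stack = [5], depth = 1
Step 2 ('push -4'): stack = [5, -4], depth = 2
Step 3 ('eq'): stack = [0], depth = 1
Step 4 ('neg'): stack = [0], depth = 1
Step 5 ('neg'): stack = [0], depth = 1
Step 6 ('swap'): needs 2 value(s) but depth is 1 — STACK UNDERFLOW

Answer: step 6: swap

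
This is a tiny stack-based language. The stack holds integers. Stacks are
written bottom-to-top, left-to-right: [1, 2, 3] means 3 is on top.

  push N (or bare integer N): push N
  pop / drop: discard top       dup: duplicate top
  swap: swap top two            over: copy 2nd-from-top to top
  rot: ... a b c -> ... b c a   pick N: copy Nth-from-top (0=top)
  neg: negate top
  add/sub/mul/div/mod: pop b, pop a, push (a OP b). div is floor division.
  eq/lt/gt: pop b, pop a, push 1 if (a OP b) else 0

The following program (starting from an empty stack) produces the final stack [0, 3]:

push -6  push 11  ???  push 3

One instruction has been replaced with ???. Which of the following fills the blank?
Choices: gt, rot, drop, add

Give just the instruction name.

Answer: gt

Derivation:
Stack before ???: [-6, 11]
Stack after ???:  [0]
Checking each choice:
  gt: MATCH
  rot: stack underflow (need 3, have 2)
  drop: produces [-6, 3]
  add: produces [5, 3]


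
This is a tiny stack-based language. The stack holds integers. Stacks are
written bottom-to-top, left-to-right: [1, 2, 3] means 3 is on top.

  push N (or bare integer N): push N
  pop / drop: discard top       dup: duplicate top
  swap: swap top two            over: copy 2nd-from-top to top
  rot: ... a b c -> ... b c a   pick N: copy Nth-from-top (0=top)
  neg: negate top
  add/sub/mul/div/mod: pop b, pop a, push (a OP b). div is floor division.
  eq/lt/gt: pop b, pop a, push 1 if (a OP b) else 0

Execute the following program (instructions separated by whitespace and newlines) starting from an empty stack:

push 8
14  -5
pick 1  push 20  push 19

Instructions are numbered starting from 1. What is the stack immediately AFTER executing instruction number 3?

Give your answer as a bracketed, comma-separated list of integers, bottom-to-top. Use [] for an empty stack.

Step 1 ('push 8'): [8]
Step 2 ('14'): [8, 14]
Step 3 ('-5'): [8, 14, -5]

Answer: [8, 14, -5]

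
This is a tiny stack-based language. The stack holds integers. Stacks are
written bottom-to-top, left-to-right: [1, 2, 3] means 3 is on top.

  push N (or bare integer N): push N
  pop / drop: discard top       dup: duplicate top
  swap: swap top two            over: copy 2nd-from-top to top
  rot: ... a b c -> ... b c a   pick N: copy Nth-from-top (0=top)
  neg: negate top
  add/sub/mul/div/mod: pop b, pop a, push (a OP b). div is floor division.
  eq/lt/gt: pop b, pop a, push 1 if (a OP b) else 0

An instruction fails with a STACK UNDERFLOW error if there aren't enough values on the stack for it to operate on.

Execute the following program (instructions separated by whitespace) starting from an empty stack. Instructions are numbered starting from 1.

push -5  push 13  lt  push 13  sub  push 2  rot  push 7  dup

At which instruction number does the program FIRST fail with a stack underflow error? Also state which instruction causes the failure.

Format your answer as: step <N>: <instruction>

Step 1 ('push -5'): stack = [-5], depth = 1
Step 2 ('push 13'): stack = [-5, 13], depth = 2
Step 3 ('lt'): stack = [1], depth = 1
Step 4 ('push 13'): stack = [1, 13], depth = 2
Step 5 ('sub'): stack = [-12], depth = 1
Step 6 ('push 2'): stack = [-12, 2], depth = 2
Step 7 ('rot'): needs 3 value(s) but depth is 2 — STACK UNDERFLOW

Answer: step 7: rot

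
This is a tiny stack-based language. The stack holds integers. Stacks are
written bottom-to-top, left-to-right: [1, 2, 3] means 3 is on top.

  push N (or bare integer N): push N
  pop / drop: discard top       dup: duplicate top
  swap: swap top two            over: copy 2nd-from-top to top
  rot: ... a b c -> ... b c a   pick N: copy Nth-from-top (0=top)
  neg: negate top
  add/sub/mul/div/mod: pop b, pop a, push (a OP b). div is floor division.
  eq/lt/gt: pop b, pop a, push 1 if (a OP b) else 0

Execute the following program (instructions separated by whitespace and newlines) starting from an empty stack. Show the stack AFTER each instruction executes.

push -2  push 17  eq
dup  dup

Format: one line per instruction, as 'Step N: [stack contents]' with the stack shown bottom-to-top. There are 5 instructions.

Step 1: [-2]
Step 2: [-2, 17]
Step 3: [0]
Step 4: [0, 0]
Step 5: [0, 0, 0]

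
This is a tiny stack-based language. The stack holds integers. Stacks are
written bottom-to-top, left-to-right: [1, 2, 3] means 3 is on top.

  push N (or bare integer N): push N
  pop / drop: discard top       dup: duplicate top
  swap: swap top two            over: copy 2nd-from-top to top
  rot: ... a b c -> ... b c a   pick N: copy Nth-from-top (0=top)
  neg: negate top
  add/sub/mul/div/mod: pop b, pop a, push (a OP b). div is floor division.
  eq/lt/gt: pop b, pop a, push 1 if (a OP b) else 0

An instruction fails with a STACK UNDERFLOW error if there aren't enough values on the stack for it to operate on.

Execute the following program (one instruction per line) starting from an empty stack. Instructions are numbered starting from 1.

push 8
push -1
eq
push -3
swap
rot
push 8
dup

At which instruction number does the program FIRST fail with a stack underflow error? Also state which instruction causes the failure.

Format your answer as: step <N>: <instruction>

Step 1 ('push 8'): stack = [8], depth = 1
Step 2 ('push -1'): stack = [8, -1], depth = 2
Step 3 ('eq'): stack = [0], depth = 1
Step 4 ('push -3'): stack = [0, -3], depth = 2
Step 5 ('swap'): stack = [-3, 0], depth = 2
Step 6 ('rot'): needs 3 value(s) but depth is 2 — STACK UNDERFLOW

Answer: step 6: rot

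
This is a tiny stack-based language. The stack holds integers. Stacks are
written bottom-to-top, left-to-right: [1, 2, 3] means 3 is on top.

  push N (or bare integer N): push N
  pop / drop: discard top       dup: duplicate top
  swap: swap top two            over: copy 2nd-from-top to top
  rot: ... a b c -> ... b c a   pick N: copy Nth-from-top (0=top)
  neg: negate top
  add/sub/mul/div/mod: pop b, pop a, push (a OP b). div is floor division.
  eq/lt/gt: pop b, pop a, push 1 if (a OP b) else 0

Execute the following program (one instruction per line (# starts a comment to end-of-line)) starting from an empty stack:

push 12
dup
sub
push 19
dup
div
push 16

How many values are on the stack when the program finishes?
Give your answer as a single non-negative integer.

After 'push 12': stack = [12] (depth 1)
After 'dup': stack = [12, 12] (depth 2)
After 'sub': stack = [0] (depth 1)
After 'push 19': stack = [0, 19] (depth 2)
After 'dup': stack = [0, 19, 19] (depth 3)
After 'div': stack = [0, 1] (depth 2)
After 'push 16': stack = [0, 1, 16] (depth 3)

Answer: 3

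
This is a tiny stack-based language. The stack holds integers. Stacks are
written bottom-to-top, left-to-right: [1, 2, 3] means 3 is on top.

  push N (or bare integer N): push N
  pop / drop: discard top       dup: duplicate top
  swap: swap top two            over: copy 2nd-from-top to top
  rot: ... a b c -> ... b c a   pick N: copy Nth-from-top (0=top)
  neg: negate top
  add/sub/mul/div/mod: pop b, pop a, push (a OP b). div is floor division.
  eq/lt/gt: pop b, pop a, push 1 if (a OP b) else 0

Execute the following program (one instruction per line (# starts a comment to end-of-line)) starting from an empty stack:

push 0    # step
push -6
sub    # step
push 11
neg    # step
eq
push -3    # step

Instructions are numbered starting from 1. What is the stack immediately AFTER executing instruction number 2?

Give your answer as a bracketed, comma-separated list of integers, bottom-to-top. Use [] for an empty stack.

Step 1 ('push 0'): [0]
Step 2 ('push -6'): [0, -6]

Answer: [0, -6]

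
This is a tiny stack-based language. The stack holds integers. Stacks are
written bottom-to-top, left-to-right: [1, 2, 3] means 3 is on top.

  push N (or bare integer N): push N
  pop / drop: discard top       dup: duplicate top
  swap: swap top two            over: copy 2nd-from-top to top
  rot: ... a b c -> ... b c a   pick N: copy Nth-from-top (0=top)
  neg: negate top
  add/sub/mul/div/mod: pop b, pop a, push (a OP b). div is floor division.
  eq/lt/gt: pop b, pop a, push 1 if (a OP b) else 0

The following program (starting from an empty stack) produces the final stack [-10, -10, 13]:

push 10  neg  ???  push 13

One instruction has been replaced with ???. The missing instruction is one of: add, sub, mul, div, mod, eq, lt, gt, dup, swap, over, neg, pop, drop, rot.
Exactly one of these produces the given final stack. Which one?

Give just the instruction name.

Stack before ???: [-10]
Stack after ???:  [-10, -10]
The instruction that transforms [-10] -> [-10, -10] is: dup

Answer: dup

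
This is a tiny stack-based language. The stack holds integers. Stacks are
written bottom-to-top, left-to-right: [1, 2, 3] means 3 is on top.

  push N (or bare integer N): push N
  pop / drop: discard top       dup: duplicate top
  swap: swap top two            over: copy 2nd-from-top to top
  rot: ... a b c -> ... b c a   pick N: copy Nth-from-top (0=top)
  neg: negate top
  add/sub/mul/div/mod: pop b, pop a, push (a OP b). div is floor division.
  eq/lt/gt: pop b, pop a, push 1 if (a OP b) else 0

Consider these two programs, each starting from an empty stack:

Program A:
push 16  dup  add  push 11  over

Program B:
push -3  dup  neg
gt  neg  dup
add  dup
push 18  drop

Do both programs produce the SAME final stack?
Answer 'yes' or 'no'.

Answer: no

Derivation:
Program A trace:
  After 'push 16': [16]
  After 'dup': [16, 16]
  After 'add': [32]
  After 'push 11': [32, 11]
  After 'over': [32, 11, 32]
Program A final stack: [32, 11, 32]

Program B trace:
  After 'push -3': [-3]
  After 'dup': [-3, -3]
  After 'neg': [-3, 3]
  After 'gt': [0]
  After 'neg': [0]
  After 'dup': [0, 0]
  After 'add': [0]
  After 'dup': [0, 0]
  After 'push 18': [0, 0, 18]
  After 'drop': [0, 0]
Program B final stack: [0, 0]
Same: no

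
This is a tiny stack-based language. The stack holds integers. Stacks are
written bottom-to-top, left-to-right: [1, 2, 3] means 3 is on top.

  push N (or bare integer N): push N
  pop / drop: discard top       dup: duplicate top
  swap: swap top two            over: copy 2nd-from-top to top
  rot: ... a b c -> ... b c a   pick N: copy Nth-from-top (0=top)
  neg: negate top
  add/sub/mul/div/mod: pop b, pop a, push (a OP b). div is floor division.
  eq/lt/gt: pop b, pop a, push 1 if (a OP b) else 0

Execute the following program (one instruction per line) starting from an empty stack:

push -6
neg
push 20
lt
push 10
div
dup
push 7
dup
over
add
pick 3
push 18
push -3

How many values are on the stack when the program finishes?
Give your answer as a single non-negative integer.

After 'push -6': stack = [-6] (depth 1)
After 'neg': stack = [6] (depth 1)
After 'push 20': stack = [6, 20] (depth 2)
After 'lt': stack = [1] (depth 1)
After 'push 10': stack = [1, 10] (depth 2)
After 'div': stack = [0] (depth 1)
After 'dup': stack = [0, 0] (depth 2)
After 'push 7': stack = [0, 0, 7] (depth 3)
After 'dup': stack = [0, 0, 7, 7] (depth 4)
After 'over': stack = [0, 0, 7, 7, 7] (depth 5)
After 'add': stack = [0, 0, 7, 14] (depth 4)
After 'pick 3': stack = [0, 0, 7, 14, 0] (depth 5)
After 'push 18': stack = [0, 0, 7, 14, 0, 18] (depth 6)
After 'push -3': stack = [0, 0, 7, 14, 0, 18, -3] (depth 7)

Answer: 7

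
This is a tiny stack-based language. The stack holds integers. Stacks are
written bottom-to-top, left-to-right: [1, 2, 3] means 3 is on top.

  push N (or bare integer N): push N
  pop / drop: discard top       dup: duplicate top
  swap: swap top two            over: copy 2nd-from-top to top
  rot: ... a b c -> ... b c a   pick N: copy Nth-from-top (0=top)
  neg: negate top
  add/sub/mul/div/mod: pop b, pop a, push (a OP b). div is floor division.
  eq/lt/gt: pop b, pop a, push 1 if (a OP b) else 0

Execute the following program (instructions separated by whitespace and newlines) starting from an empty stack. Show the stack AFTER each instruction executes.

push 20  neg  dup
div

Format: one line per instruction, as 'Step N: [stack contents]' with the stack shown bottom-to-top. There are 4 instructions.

Step 1: [20]
Step 2: [-20]
Step 3: [-20, -20]
Step 4: [1]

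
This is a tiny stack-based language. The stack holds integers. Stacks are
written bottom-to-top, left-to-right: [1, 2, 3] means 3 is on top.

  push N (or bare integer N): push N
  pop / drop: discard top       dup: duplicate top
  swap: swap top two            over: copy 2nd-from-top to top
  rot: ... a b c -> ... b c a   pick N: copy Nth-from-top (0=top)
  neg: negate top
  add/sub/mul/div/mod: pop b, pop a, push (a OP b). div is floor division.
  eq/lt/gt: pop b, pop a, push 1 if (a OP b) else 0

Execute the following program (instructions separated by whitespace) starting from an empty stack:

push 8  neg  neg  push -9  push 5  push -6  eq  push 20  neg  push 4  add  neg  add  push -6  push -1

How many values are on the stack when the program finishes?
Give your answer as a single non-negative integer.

Answer: 5

Derivation:
After 'push 8': stack = [8] (depth 1)
After 'neg': stack = [-8] (depth 1)
After 'neg': stack = [8] (depth 1)
After 'push -9': stack = [8, -9] (depth 2)
After 'push 5': stack = [8, -9, 5] (depth 3)
After 'push -6': stack = [8, -9, 5, -6] (depth 4)
After 'eq': stack = [8, -9, 0] (depth 3)
After 'push 20': stack = [8, -9, 0, 20] (depth 4)
After 'neg': stack = [8, -9, 0, -20] (depth 4)
After 'push 4': stack = [8, -9, 0, -20, 4] (depth 5)
After 'add': stack = [8, -9, 0, -16] (depth 4)
After 'neg': stack = [8, -9, 0, 16] (depth 4)
After 'add': stack = [8, -9, 16] (depth 3)
After 'push -6': stack = [8, -9, 16, -6] (depth 4)
After 'push -1': stack = [8, -9, 16, -6, -1] (depth 5)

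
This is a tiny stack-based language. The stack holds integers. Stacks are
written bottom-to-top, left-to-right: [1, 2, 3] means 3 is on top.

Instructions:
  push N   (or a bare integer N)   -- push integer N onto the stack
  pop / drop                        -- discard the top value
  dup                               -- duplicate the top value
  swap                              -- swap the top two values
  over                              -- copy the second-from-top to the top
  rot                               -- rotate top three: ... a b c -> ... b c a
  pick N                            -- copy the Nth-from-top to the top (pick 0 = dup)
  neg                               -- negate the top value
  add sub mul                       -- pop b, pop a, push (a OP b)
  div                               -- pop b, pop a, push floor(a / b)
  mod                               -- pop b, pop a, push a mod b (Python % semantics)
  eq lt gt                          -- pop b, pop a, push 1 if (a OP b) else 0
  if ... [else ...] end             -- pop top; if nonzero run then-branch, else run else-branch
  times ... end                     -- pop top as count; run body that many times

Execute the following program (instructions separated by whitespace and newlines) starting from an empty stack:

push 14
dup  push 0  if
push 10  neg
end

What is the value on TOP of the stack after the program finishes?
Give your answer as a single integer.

Answer: 14

Derivation:
After 'push 14': [14]
After 'dup': [14, 14]
After 'push 0': [14, 14, 0]
After 'if': [14, 14]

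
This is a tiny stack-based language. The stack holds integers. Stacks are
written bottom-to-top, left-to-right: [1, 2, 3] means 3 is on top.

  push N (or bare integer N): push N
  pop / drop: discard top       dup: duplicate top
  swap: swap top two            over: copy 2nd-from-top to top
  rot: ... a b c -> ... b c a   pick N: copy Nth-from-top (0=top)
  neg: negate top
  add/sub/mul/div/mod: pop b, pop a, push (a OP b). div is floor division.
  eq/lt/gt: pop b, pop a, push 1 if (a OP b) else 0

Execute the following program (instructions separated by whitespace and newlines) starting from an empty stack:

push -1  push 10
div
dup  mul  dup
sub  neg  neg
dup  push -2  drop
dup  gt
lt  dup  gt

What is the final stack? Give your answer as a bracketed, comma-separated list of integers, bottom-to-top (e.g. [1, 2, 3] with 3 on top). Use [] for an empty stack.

After 'push -1': [-1]
After 'push 10': [-1, 10]
After 'div': [-1]
After 'dup': [-1, -1]
After 'mul': [1]
After 'dup': [1, 1]
After 'sub': [0]
After 'neg': [0]
After 'neg': [0]
After 'dup': [0, 0]
After 'push -2': [0, 0, -2]
After 'drop': [0, 0]
After 'dup': [0, 0, 0]
After 'gt': [0, 0]
After 'lt': [0]
After 'dup': [0, 0]
After 'gt': [0]

Answer: [0]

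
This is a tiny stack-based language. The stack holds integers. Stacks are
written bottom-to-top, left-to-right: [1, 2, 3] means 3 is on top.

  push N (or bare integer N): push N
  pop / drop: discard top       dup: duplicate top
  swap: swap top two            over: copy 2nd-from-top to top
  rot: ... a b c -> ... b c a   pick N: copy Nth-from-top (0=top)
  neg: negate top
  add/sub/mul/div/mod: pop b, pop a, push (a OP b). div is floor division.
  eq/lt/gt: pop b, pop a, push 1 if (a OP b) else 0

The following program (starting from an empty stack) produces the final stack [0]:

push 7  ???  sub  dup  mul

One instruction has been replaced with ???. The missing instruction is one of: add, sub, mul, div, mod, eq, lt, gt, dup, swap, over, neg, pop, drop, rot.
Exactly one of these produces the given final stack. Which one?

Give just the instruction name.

Stack before ???: [7]
Stack after ???:  [7, 7]
The instruction that transforms [7] -> [7, 7] is: dup

Answer: dup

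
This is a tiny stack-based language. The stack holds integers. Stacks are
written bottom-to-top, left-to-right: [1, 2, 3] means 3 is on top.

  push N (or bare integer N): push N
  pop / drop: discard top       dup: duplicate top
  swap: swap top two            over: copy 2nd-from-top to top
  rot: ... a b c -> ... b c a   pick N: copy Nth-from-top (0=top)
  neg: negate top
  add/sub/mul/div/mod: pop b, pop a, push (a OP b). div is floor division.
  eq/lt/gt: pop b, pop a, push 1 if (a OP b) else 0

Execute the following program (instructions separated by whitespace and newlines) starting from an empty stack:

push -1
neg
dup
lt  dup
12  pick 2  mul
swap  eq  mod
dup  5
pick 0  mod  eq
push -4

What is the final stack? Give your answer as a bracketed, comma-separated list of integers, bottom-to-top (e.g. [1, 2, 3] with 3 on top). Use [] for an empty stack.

Answer: [0, 1, -4]

Derivation:
After 'push -1': [-1]
After 'neg': [1]
After 'dup': [1, 1]
After 'lt': [0]
After 'dup': [0, 0]
After 'push 12': [0, 0, 12]
After 'pick 2': [0, 0, 12, 0]
After 'mul': [0, 0, 0]
After 'swap': [0, 0, 0]
After 'eq': [0, 1]
After 'mod': [0]
After 'dup': [0, 0]
After 'push 5': [0, 0, 5]
After 'pick 0': [0, 0, 5, 5]
After 'mod': [0, 0, 0]
After 'eq': [0, 1]
After 'push -4': [0, 1, -4]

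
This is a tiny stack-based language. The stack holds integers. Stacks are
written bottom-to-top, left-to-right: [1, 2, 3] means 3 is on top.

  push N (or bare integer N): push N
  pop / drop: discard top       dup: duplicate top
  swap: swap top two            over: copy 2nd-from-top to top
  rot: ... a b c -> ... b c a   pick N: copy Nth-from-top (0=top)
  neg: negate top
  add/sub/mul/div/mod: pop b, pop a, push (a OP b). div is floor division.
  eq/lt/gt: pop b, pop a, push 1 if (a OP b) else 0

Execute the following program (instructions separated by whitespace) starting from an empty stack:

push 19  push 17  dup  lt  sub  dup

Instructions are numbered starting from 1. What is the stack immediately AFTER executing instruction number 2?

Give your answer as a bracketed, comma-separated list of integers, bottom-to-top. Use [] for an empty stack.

Answer: [19, 17]

Derivation:
Step 1 ('push 19'): [19]
Step 2 ('push 17'): [19, 17]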